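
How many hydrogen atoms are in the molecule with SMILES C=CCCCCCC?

16

Hydrogens are implicit in SMILES; fill each atom to its normal valence:
  6 × C: 2 H each → 12
  1 × C: 3 H
  1 × C: 1 H
  Total hydrogens = 16.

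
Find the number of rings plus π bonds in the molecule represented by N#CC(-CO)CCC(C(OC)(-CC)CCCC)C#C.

4

Molecular formula from the SMILES: C16H27NO2.
DoU = (2C + 2 + N − H − X)/2 = (2·16 + 2 + 1 − 27 − 0)/2 = 8/2 = 4.
(Structurally: 0 ring(s) + 4 π bond(s) = 4.)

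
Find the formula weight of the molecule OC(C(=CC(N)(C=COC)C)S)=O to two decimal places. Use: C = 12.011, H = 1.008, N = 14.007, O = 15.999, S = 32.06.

Molecular formula: C8H13NO3S.
M = 8×12.011 + 13×1.008 + 1×14.007 + 3×15.999 + 1×32.06 = 203.26 g/mol.

203.26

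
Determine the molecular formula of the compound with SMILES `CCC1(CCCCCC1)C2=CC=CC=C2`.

Heavy atoms from the SMILES: 15 C.
Implicit hydrogens by atom environment:
  7 × C: 2 H each → 14
  5 × C (aromatic): 1 H each → 5
  1 × C: 3 H
  1 × C: no H
  1 × C (aromatic): no H
  Total hydrogens = 22.
Molecular formula: C15H22

C15H22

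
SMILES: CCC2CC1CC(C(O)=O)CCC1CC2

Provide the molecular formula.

Heavy atoms from the SMILES: 13 C, 2 O.
Implicit hydrogens by atom environment:
  7 × C: 2 H each → 14
  4 × C: 1 H each → 4
  1 × C: 3 H
  1 × C: no H
  1 × O: 1 H
  1 × O: no H
  Total hydrogens = 22.
Molecular formula: C13H22O2

C13H22O2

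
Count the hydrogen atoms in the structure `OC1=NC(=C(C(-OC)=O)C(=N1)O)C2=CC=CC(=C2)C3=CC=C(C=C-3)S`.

Hydrogens are implicit in SMILES; fill each atom to its normal valence:
  8 × C (aromatic): 1 H each → 8
  8 × C (aromatic): no H
  2 × N (aromatic): no H
  2 × O: 1 H each → 2
  2 × O: no H
  1 × C: 3 H
  1 × C: no H
  1 × S: 1 H
  Total hydrogens = 14.

14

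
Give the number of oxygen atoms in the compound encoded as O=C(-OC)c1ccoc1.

The symbol for oxygen appears 3 times in the SMILES.

3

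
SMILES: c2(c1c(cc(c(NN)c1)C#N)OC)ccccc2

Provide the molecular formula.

Heavy atoms from the SMILES: 14 C, 3 N, 1 O.
Implicit hydrogens by atom environment:
  7 × C (aromatic): 1 H each → 7
  5 × C (aromatic): no H
  1 × C: 3 H
  1 × C: no H
  1 × N: 2 H
  1 × N: 1 H
  1 × N: no H
  1 × O: no H
  Total hydrogens = 13.
Molecular formula: C14H13N3O

C14H13N3O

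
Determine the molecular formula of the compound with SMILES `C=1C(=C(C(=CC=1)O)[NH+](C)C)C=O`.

Heavy atoms from the SMILES: 9 C, 1 N, 2 O.
Implicit hydrogens by atom environment:
  3 × C (aromatic): 1 H each → 3
  3 × C (aromatic): no H
  2 × C: 3 H each → 6
  1 × C: 1 H
  1 × N (charge +1): 1 H
  1 × O: 1 H
  1 × O: no H
  Total hydrogens = 12.
Net charge +1.
Molecular formula: C9H12NO2+

C9H12NO2+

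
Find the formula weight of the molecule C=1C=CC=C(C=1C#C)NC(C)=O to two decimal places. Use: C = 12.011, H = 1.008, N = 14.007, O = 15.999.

159.19

Molecular formula: C10H9NO.
M = 10×12.011 + 9×1.008 + 1×14.007 + 1×15.999 = 159.19 g/mol.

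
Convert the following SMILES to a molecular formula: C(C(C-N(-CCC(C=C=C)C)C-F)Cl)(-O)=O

Heavy atoms from the SMILES: 11 C, 1 Cl, 1 F, 1 N, 2 O.
Implicit hydrogens by atom environment:
  5 × C: 2 H each → 10
  3 × C: 1 H each → 3
  2 × C: no H
  1 × C: 3 H
  1 × Cl: no H
  1 × F: no H
  1 × N: no H
  1 × O: 1 H
  1 × O: no H
  Total hydrogens = 17.
Molecular formula: C11H17ClFNO2

C11H17ClFNO2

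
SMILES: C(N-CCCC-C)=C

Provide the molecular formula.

Heavy atoms from the SMILES: 7 C, 1 N.
Implicit hydrogens by atom environment:
  5 × C: 2 H each → 10
  1 × C: 3 H
  1 × C: 1 H
  1 × N: 1 H
  Total hydrogens = 15.
Molecular formula: C7H15N

C7H15N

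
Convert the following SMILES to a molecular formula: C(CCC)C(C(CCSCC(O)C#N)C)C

Heavy atoms from the SMILES: 13 C, 1 N, 1 O, 1 S.
Implicit hydrogens by atom environment:
  6 × C: 2 H each → 12
  3 × C: 3 H each → 9
  3 × C: 1 H each → 3
  1 × C: no H
  1 × N: no H
  1 × O: 1 H
  1 × S: no H
  Total hydrogens = 25.
Molecular formula: C13H25NOS

C13H25NOS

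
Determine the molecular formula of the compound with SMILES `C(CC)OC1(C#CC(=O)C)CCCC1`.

Heavy atoms from the SMILES: 12 C, 2 O.
Implicit hydrogens by atom environment:
  6 × C: 2 H each → 12
  4 × C: no H
  2 × C: 3 H each → 6
  2 × O: no H
  Total hydrogens = 18.
Molecular formula: C12H18O2

C12H18O2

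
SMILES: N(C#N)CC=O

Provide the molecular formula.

C3H4N2O

Heavy atoms from the SMILES: 3 C, 2 N, 1 O.
Implicit hydrogens by atom environment:
  1 × C: 2 H
  1 × C: 1 H
  1 × C: no H
  1 × N: 1 H
  1 × N: no H
  1 × O: no H
  Total hydrogens = 4.
Molecular formula: C3H4N2O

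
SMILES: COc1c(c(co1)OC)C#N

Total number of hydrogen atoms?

7

Hydrogens are implicit in SMILES; fill each atom to its normal valence:
  3 × C (aromatic): no H
  2 × C: 3 H each → 6
  2 × O: no H
  1 × C (aromatic): 1 H
  1 × C: no H
  1 × N: no H
  1 × O (aromatic): no H
  Total hydrogens = 7.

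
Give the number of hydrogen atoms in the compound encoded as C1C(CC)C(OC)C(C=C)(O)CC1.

Hydrogens are implicit in SMILES; fill each atom to its normal valence:
  5 × C: 2 H each → 10
  3 × C: 1 H each → 3
  2 × C: 3 H each → 6
  1 × C: no H
  1 × O: 1 H
  1 × O: no H
  Total hydrogens = 20.

20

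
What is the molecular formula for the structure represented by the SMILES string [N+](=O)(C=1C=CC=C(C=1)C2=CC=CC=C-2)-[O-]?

C12H9NO2

Heavy atoms from the SMILES: 12 C, 1 N, 2 O.
Implicit hydrogens by atom environment:
  9 × C (aromatic): 1 H each → 9
  3 × C (aromatic): no H
  1 × N (charge +1): no H
  1 × O: no H
  1 × O (charge -1): no H
  Total hydrogens = 9.
Molecular formula: C12H9NO2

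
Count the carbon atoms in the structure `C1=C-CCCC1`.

6

The symbol for carbon appears 6 times in the SMILES.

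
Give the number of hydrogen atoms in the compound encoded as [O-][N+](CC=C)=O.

5

Hydrogens are implicit in SMILES; fill each atom to its normal valence:
  2 × C: 2 H each → 4
  1 × C: 1 H
  1 × N (charge +1): no H
  1 × O: no H
  1 × O (charge -1): no H
  Total hydrogens = 5.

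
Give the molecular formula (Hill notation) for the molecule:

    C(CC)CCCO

C6H14O

Heavy atoms from the SMILES: 6 C, 1 O.
Implicit hydrogens by atom environment:
  5 × C: 2 H each → 10
  1 × C: 3 H
  1 × O: 1 H
  Total hydrogens = 14.
Molecular formula: C6H14O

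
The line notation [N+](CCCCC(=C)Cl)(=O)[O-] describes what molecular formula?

C6H10ClNO2

Heavy atoms from the SMILES: 6 C, 1 Cl, 1 N, 2 O.
Implicit hydrogens by atom environment:
  5 × C: 2 H each → 10
  1 × C: no H
  1 × Cl: no H
  1 × N (charge +1): no H
  1 × O: no H
  1 × O (charge -1): no H
  Total hydrogens = 10.
Molecular formula: C6H10ClNO2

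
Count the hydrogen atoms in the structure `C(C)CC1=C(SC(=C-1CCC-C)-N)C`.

21

Hydrogens are implicit in SMILES; fill each atom to its normal valence:
  5 × C: 2 H each → 10
  4 × C (aromatic): no H
  3 × C: 3 H each → 9
  1 × N: 2 H
  1 × S (aromatic): no H
  Total hydrogens = 21.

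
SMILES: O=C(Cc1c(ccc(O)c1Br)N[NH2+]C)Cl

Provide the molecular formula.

C9H11BrClN2O2+

Heavy atoms from the SMILES: 1 Br, 9 C, 1 Cl, 2 N, 2 O.
Implicit hydrogens by atom environment:
  4 × C (aromatic): no H
  2 × C (aromatic): 1 H each → 2
  1 × Br: no H
  1 × C: 3 H
  1 × C: 2 H
  1 × C: no H
  1 × Cl: no H
  1 × N (charge +1): 2 H
  1 × N: 1 H
  1 × O: 1 H
  1 × O: no H
  Total hydrogens = 11.
Net charge +1.
Molecular formula: C9H11BrClN2O2+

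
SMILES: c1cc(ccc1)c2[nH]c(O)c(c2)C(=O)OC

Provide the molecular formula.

C12H11NO3

Heavy atoms from the SMILES: 12 C, 1 N, 3 O.
Implicit hydrogens by atom environment:
  6 × C (aromatic): 1 H each → 6
  4 × C (aromatic): no H
  2 × O: no H
  1 × C: 3 H
  1 × C: no H
  1 × N (aromatic): 1 H
  1 × O: 1 H
  Total hydrogens = 11.
Molecular formula: C12H11NO3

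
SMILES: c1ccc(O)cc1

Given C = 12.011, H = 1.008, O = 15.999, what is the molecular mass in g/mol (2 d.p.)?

Molecular formula: C6H6O.
M = 6×12.011 + 6×1.008 + 1×15.999 = 94.11 g/mol.

94.11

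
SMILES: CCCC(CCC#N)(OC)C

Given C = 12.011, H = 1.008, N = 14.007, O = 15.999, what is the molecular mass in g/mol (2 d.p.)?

155.24

Molecular formula: C9H17NO.
M = 9×12.011 + 17×1.008 + 1×14.007 + 1×15.999 = 155.24 g/mol.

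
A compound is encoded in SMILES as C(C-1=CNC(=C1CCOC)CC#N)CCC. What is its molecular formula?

C13H20N2O

Heavy atoms from the SMILES: 13 C, 2 N, 1 O.
Implicit hydrogens by atom environment:
  6 × C: 2 H each → 12
  3 × C (aromatic): no H
  2 × C: 3 H each → 6
  1 × C (aromatic): 1 H
  1 × C: no H
  1 × N (aromatic): 1 H
  1 × N: no H
  1 × O: no H
  Total hydrogens = 20.
Molecular formula: C13H20N2O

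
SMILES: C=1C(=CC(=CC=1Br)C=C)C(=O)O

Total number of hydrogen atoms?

Hydrogens are implicit in SMILES; fill each atom to its normal valence:
  3 × C (aromatic): 1 H each → 3
  3 × C (aromatic): no H
  1 × Br: no H
  1 × C: 2 H
  1 × C: 1 H
  1 × C: no H
  1 × O: 1 H
  1 × O: no H
  Total hydrogens = 7.

7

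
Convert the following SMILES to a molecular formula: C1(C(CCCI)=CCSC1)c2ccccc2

Heavy atoms from the SMILES: 14 C, 1 I, 1 S.
Implicit hydrogens by atom environment:
  5 × C: 2 H each → 10
  5 × C (aromatic): 1 H each → 5
  2 × C: 1 H each → 2
  1 × C: no H
  1 × C (aromatic): no H
  1 × I: no H
  1 × S: no H
  Total hydrogens = 17.
Molecular formula: C14H17IS

C14H17IS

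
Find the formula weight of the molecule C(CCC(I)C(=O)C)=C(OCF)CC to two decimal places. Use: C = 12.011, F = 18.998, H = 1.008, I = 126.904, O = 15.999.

314.14

Molecular formula: C10H16FIO2.
M = 10×12.011 + 1×18.998 + 16×1.008 + 1×126.904 + 2×15.999 = 314.14 g/mol.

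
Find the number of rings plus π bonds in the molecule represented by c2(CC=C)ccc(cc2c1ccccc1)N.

Molecular formula from the SMILES: C15H15N.
DoU = (2C + 2 + N − H − X)/2 = (2·15 + 2 + 1 − 15 − 0)/2 = 18/2 = 9.
(Structurally: 2 ring(s) + 7 π bond(s) = 9.)

9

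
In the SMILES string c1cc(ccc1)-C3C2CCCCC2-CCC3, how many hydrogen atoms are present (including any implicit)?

Hydrogens are implicit in SMILES; fill each atom to its normal valence:
  7 × C: 2 H each → 14
  5 × C (aromatic): 1 H each → 5
  3 × C: 1 H each → 3
  1 × C (aromatic): no H
  Total hydrogens = 22.

22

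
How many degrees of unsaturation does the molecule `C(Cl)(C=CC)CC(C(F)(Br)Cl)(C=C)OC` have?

2

Molecular formula from the SMILES: C10H14BrCl2FO.
DoU = (2C + 2 + N − H − X)/2 = (2·10 + 2 + 0 − 14 − 4)/2 = 4/2 = 2.
(Structurally: 0 ring(s) + 2 π bond(s) = 2.)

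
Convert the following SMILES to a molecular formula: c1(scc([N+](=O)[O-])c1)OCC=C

Heavy atoms from the SMILES: 7 C, 1 N, 3 O, 1 S.
Implicit hydrogens by atom environment:
  2 × C: 2 H each → 4
  2 × C (aromatic): 1 H each → 2
  2 × C (aromatic): no H
  2 × O: no H
  1 × C: 1 H
  1 × N (charge +1): no H
  1 × O (charge -1): no H
  1 × S (aromatic): no H
  Total hydrogens = 7.
Molecular formula: C7H7NO3S

C7H7NO3S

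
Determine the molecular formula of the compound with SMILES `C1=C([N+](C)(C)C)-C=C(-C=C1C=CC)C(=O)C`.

C14H20NO+

Heavy atoms from the SMILES: 14 C, 1 N, 1 O.
Implicit hydrogens by atom environment:
  5 × C: 3 H each → 15
  3 × C (aromatic): 1 H each → 3
  3 × C (aromatic): no H
  2 × C: 1 H each → 2
  1 × C: no H
  1 × N (charge +1): no H
  1 × O: no H
  Total hydrogens = 20.
Net charge +1.
Molecular formula: C14H20NO+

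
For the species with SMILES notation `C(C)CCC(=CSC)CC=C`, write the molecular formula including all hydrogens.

Heavy atoms from the SMILES: 10 C, 1 S.
Implicit hydrogens by atom environment:
  5 × C: 2 H each → 10
  2 × C: 3 H each → 6
  2 × C: 1 H each → 2
  1 × C: no H
  1 × S: no H
  Total hydrogens = 18.
Molecular formula: C10H18S

C10H18S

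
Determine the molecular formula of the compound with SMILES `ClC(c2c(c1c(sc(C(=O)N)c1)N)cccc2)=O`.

Heavy atoms from the SMILES: 12 C, 1 Cl, 2 N, 2 O, 1 S.
Implicit hydrogens by atom environment:
  5 × C (aromatic): 1 H each → 5
  5 × C (aromatic): no H
  2 × C: no H
  2 × N: 2 H each → 4
  2 × O: no H
  1 × Cl: no H
  1 × S (aromatic): no H
  Total hydrogens = 9.
Molecular formula: C12H9ClN2O2S

C12H9ClN2O2S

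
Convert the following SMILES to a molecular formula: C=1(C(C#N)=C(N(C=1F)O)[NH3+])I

Heavy atoms from the SMILES: 5 C, 1 F, 1 I, 3 N, 1 O.
Implicit hydrogens by atom environment:
  4 × C (aromatic): no H
  1 × C: no H
  1 × F: no H
  1 × I: no H
  1 × N (charge +1): 3 H
  1 × N (aromatic): no H
  1 × N: no H
  1 × O: 1 H
  Total hydrogens = 4.
Net charge +1.
Molecular formula: C5H4FIN3O+

C5H4FIN3O+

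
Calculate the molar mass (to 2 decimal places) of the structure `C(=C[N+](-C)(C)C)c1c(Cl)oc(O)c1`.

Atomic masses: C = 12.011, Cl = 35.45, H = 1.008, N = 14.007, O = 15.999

Molecular formula: C9H13ClNO2+.
M = 9×12.011 + 1×35.45 + 13×1.008 + 1×14.007 + 2×15.999 = 202.66 g/mol.

202.66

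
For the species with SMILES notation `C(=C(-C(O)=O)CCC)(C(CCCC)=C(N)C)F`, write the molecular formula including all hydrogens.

Heavy atoms from the SMILES: 13 C, 1 F, 1 N, 2 O.
Implicit hydrogens by atom environment:
  5 × C: 2 H each → 10
  5 × C: no H
  3 × C: 3 H each → 9
  1 × F: no H
  1 × N: 2 H
  1 × O: 1 H
  1 × O: no H
  Total hydrogens = 22.
Molecular formula: C13H22FNO2

C13H22FNO2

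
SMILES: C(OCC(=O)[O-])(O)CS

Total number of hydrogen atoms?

7

Hydrogens are implicit in SMILES; fill each atom to its normal valence:
  2 × C: 2 H each → 4
  2 × O: no H
  1 × C: 1 H
  1 × C: no H
  1 × O: 1 H
  1 × O (charge -1): no H
  1 × S: 1 H
  Total hydrogens = 7.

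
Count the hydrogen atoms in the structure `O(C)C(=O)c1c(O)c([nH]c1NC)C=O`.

Hydrogens are implicit in SMILES; fill each atom to its normal valence:
  4 × C (aromatic): no H
  3 × O: no H
  2 × C: 3 H each → 6
  1 × C: 1 H
  1 × C: no H
  1 × N (aromatic): 1 H
  1 × N: 1 H
  1 × O: 1 H
  Total hydrogens = 10.

10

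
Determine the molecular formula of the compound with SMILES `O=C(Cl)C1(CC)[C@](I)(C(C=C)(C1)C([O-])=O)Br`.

C10H10BrClIO3-

Heavy atoms from the SMILES: 1 Br, 10 C, 1 Cl, 1 I, 3 O.
Implicit hydrogens by atom environment:
  5 × C: no H
  3 × C: 2 H each → 6
  2 × O: no H
  1 × Br: no H
  1 × C: 3 H
  1 × C: 1 H
  1 × Cl: no H
  1 × I: no H
  1 × O (charge -1): no H
  Total hydrogens = 10.
Net charge -1.
Molecular formula: C10H10BrClIO3-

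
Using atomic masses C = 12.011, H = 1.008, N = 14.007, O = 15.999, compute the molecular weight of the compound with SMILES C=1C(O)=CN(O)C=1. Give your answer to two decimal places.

99.09

Molecular formula: C4H5NO2.
M = 4×12.011 + 5×1.008 + 1×14.007 + 2×15.999 = 99.09 g/mol.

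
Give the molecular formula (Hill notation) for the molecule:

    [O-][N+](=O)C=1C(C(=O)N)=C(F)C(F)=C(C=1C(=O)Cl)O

C8H3ClF2N2O5

Heavy atoms from the SMILES: 8 C, 1 Cl, 2 F, 2 N, 5 O.
Implicit hydrogens by atom environment:
  6 × C (aromatic): no H
  3 × O: no H
  2 × C: no H
  2 × F: no H
  1 × Cl: no H
  1 × N: 2 H
  1 × N (charge +1): no H
  1 × O: 1 H
  1 × O (charge -1): no H
  Total hydrogens = 3.
Molecular formula: C8H3ClF2N2O5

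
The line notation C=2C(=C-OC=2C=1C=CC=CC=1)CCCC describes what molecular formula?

C14H16O

Heavy atoms from the SMILES: 14 C, 1 O.
Implicit hydrogens by atom environment:
  7 × C (aromatic): 1 H each → 7
  3 × C: 2 H each → 6
  3 × C (aromatic): no H
  1 × C: 3 H
  1 × O (aromatic): no H
  Total hydrogens = 16.
Molecular formula: C14H16O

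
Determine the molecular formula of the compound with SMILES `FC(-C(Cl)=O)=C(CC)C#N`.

Heavy atoms from the SMILES: 6 C, 1 Cl, 1 F, 1 N, 1 O.
Implicit hydrogens by atom environment:
  4 × C: no H
  1 × C: 3 H
  1 × C: 2 H
  1 × Cl: no H
  1 × F: no H
  1 × N: no H
  1 × O: no H
  Total hydrogens = 5.
Molecular formula: C6H5ClFNO

C6H5ClFNO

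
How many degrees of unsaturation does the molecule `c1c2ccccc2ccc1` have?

Molecular formula from the SMILES: C10H8.
DoU = (2C + 2 + N − H − X)/2 = (2·10 + 2 + 0 − 8 − 0)/2 = 14/2 = 7.
(Structurally: 2 ring(s) + 5 π bond(s) = 7.)

7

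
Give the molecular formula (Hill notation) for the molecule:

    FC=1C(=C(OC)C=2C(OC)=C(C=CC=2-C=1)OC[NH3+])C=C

Heavy atoms from the SMILES: 15 C, 1 F, 1 N, 3 O.
Implicit hydrogens by atom environment:
  7 × C (aromatic): no H
  3 × C (aromatic): 1 H each → 3
  3 × O: no H
  2 × C: 3 H each → 6
  2 × C: 2 H each → 4
  1 × C: 1 H
  1 × F: no H
  1 × N (charge +1): 3 H
  Total hydrogens = 17.
Net charge +1.
Molecular formula: C15H17FNO3+

C15H17FNO3+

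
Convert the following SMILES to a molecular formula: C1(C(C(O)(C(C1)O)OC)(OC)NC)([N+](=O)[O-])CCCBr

Heavy atoms from the SMILES: 1 Br, 11 C, 2 N, 6 O.
Implicit hydrogens by atom environment:
  4 × C: 2 H each → 8
  3 × C: 3 H each → 9
  3 × C: no H
  3 × O: no H
  2 × O: 1 H each → 2
  1 × Br: no H
  1 × C: 1 H
  1 × N: 1 H
  1 × N (charge +1): no H
  1 × O (charge -1): no H
  Total hydrogens = 21.
Molecular formula: C11H21BrN2O6

C11H21BrN2O6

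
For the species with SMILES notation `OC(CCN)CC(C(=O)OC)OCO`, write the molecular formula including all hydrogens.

Heavy atoms from the SMILES: 8 C, 1 N, 5 O.
Implicit hydrogens by atom environment:
  4 × C: 2 H each → 8
  3 × O: no H
  2 × C: 1 H each → 2
  2 × O: 1 H each → 2
  1 × C: 3 H
  1 × C: no H
  1 × N: 2 H
  Total hydrogens = 17.
Molecular formula: C8H17NO5

C8H17NO5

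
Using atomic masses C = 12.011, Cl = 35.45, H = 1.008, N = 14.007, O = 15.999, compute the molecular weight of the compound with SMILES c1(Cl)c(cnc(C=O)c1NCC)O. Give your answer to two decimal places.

200.62

Molecular formula: C8H9ClN2O2.
M = 8×12.011 + 1×35.45 + 9×1.008 + 2×14.007 + 2×15.999 = 200.62 g/mol.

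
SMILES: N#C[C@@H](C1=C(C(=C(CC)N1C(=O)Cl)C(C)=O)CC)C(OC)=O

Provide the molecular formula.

Heavy atoms from the SMILES: 15 C, 1 Cl, 2 N, 4 O.
Implicit hydrogens by atom environment:
  4 × C: 3 H each → 12
  4 × C (aromatic): no H
  4 × C: no H
  4 × O: no H
  2 × C: 2 H each → 4
  1 × C: 1 H
  1 × Cl: no H
  1 × N (aromatic): no H
  1 × N: no H
  Total hydrogens = 17.
Molecular formula: C15H17ClN2O4

C15H17ClN2O4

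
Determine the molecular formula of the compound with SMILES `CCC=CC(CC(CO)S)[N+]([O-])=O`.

Heavy atoms from the SMILES: 8 C, 1 N, 3 O, 1 S.
Implicit hydrogens by atom environment:
  4 × C: 1 H each → 4
  3 × C: 2 H each → 6
  1 × C: 3 H
  1 × N (charge +1): no H
  1 × O: 1 H
  1 × O: no H
  1 × O (charge -1): no H
  1 × S: 1 H
  Total hydrogens = 15.
Molecular formula: C8H15NO3S

C8H15NO3S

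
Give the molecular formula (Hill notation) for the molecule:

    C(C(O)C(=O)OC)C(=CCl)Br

Heavy atoms from the SMILES: 1 Br, 6 C, 1 Cl, 3 O.
Implicit hydrogens by atom environment:
  2 × C: 1 H each → 2
  2 × C: no H
  2 × O: no H
  1 × Br: no H
  1 × C: 3 H
  1 × C: 2 H
  1 × Cl: no H
  1 × O: 1 H
  Total hydrogens = 8.
Molecular formula: C6H8BrClO3

C6H8BrClO3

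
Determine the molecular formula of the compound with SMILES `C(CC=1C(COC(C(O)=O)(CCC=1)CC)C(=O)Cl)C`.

Heavy atoms from the SMILES: 14 C, 1 Cl, 4 O.
Implicit hydrogens by atom environment:
  6 × C: 2 H each → 12
  4 × C: no H
  3 × O: no H
  2 × C: 3 H each → 6
  2 × C: 1 H each → 2
  1 × Cl: no H
  1 × O: 1 H
  Total hydrogens = 21.
Molecular formula: C14H21ClO4

C14H21ClO4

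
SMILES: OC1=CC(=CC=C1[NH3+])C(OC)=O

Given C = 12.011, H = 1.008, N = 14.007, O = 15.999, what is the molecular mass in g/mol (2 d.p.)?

Molecular formula: C8H10NO3+.
M = 8×12.011 + 10×1.008 + 1×14.007 + 3×15.999 = 168.17 g/mol.

168.17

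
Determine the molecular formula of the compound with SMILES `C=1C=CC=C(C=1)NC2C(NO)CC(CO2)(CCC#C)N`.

Heavy atoms from the SMILES: 15 C, 3 N, 2 O.
Implicit hydrogens by atom environment:
  5 × C (aromatic): 1 H each → 5
  4 × C: 2 H each → 8
  3 × C: 1 H each → 3
  2 × C: no H
  2 × N: 1 H each → 2
  1 × C (aromatic): no H
  1 × N: 2 H
  1 × O: 1 H
  1 × O: no H
  Total hydrogens = 21.
Molecular formula: C15H21N3O2

C15H21N3O2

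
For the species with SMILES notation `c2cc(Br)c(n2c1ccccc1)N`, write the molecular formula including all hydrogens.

C10H9BrN2

Heavy atoms from the SMILES: 1 Br, 10 C, 2 N.
Implicit hydrogens by atom environment:
  7 × C (aromatic): 1 H each → 7
  3 × C (aromatic): no H
  1 × Br: no H
  1 × N: 2 H
  1 × N (aromatic): no H
  Total hydrogens = 9.
Molecular formula: C10H9BrN2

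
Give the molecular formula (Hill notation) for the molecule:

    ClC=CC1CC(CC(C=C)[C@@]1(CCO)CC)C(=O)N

Heavy atoms from the SMILES: 15 C, 1 Cl, 1 N, 2 O.
Implicit hydrogens by atom environment:
  6 × C: 2 H each → 12
  6 × C: 1 H each → 6
  2 × C: no H
  1 × C: 3 H
  1 × Cl: no H
  1 × N: 2 H
  1 × O: 1 H
  1 × O: no H
  Total hydrogens = 24.
Molecular formula: C15H24ClNO2

C15H24ClNO2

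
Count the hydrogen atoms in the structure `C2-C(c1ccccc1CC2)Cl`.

11

Hydrogens are implicit in SMILES; fill each atom to its normal valence:
  4 × C (aromatic): 1 H each → 4
  3 × C: 2 H each → 6
  2 × C (aromatic): no H
  1 × C: 1 H
  1 × Cl: no H
  Total hydrogens = 11.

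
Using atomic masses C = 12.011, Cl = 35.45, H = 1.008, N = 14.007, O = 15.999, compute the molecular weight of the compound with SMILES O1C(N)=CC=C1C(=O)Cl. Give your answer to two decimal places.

Molecular formula: C5H4ClNO2.
M = 5×12.011 + 1×35.45 + 4×1.008 + 1×14.007 + 2×15.999 = 145.54 g/mol.

145.54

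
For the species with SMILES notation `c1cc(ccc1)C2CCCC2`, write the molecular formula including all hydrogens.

Heavy atoms from the SMILES: 11 C.
Implicit hydrogens by atom environment:
  5 × C (aromatic): 1 H each → 5
  4 × C: 2 H each → 8
  1 × C: 1 H
  1 × C (aromatic): no H
  Total hydrogens = 14.
Molecular formula: C11H14

C11H14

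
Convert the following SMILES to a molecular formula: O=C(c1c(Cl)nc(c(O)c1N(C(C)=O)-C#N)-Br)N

C9H6BrClN4O3

Heavy atoms from the SMILES: 1 Br, 9 C, 1 Cl, 4 N, 3 O.
Implicit hydrogens by atom environment:
  5 × C (aromatic): no H
  3 × C: no H
  2 × N: no H
  2 × O: no H
  1 × Br: no H
  1 × C: 3 H
  1 × Cl: no H
  1 × N: 2 H
  1 × N (aromatic): no H
  1 × O: 1 H
  Total hydrogens = 6.
Molecular formula: C9H6BrClN4O3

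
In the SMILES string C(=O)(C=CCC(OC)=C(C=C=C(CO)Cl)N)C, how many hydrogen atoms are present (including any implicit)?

Hydrogens are implicit in SMILES; fill each atom to its normal valence:
  5 × C: no H
  3 × C: 1 H each → 3
  2 × C: 3 H each → 6
  2 × C: 2 H each → 4
  2 × O: no H
  1 × Cl: no H
  1 × N: 2 H
  1 × O: 1 H
  Total hydrogens = 16.

16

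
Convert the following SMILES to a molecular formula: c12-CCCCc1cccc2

Heavy atoms from the SMILES: 10 C.
Implicit hydrogens by atom environment:
  4 × C: 2 H each → 8
  4 × C (aromatic): 1 H each → 4
  2 × C (aromatic): no H
  Total hydrogens = 12.
Molecular formula: C10H12

C10H12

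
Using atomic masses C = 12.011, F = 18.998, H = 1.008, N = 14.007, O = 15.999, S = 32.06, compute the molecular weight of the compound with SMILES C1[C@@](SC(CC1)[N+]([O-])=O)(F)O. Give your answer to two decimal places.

181.18

Molecular formula: C5H8FNO3S.
M = 5×12.011 + 1×18.998 + 8×1.008 + 1×14.007 + 3×15.999 + 1×32.06 = 181.18 g/mol.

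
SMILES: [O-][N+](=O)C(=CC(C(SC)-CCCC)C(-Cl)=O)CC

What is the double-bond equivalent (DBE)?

3

Molecular formula from the SMILES: C12H20ClNO3S.
DoU = (2C + 2 + N − H − X)/2 = (2·12 + 2 + 1 − 20 − 1)/2 = 6/2 = 3.
(Structurally: 0 ring(s) + 3 π bond(s) = 3.)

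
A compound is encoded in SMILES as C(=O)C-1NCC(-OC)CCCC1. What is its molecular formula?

C9H17NO2

Heavy atoms from the SMILES: 9 C, 1 N, 2 O.
Implicit hydrogens by atom environment:
  5 × C: 2 H each → 10
  3 × C: 1 H each → 3
  2 × O: no H
  1 × C: 3 H
  1 × N: 1 H
  Total hydrogens = 17.
Molecular formula: C9H17NO2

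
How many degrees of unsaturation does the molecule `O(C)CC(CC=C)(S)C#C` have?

3

Molecular formula from the SMILES: C8H12OS.
DoU = (2C + 2 + N − H − X)/2 = (2·8 + 2 + 0 − 12 − 0)/2 = 6/2 = 3.
(Structurally: 0 ring(s) + 3 π bond(s) = 3.)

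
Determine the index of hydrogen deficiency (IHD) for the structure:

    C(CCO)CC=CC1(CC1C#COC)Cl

4

Molecular formula from the SMILES: C12H17ClO2.
DoU = (2C + 2 + N − H − X)/2 = (2·12 + 2 + 0 − 17 − 1)/2 = 8/2 = 4.
(Structurally: 1 ring(s) + 3 π bond(s) = 4.)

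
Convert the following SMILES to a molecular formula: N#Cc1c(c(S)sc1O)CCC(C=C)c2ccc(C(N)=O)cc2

Heavy atoms from the SMILES: 17 C, 2 N, 2 O, 2 S.
Implicit hydrogens by atom environment:
  6 × C (aromatic): no H
  4 × C (aromatic): 1 H each → 4
  3 × C: 2 H each → 6
  2 × C: 1 H each → 2
  2 × C: no H
  1 × N: 2 H
  1 × N: no H
  1 × O: 1 H
  1 × O: no H
  1 × S: 1 H
  1 × S (aromatic): no H
  Total hydrogens = 16.
Molecular formula: C17H16N2O2S2

C17H16N2O2S2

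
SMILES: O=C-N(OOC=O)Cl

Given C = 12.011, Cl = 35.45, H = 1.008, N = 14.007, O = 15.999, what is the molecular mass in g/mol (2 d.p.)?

Molecular formula: C2H2ClNO4.
M = 2×12.011 + 1×35.45 + 2×1.008 + 1×14.007 + 4×15.999 = 139.49 g/mol.

139.49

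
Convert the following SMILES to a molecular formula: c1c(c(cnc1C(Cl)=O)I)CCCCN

C10H12ClIN2O

Heavy atoms from the SMILES: 10 C, 1 Cl, 1 I, 2 N, 1 O.
Implicit hydrogens by atom environment:
  4 × C: 2 H each → 8
  3 × C (aromatic): no H
  2 × C (aromatic): 1 H each → 2
  1 × C: no H
  1 × Cl: no H
  1 × I: no H
  1 × N: 2 H
  1 × N (aromatic): no H
  1 × O: no H
  Total hydrogens = 12.
Molecular formula: C10H12ClIN2O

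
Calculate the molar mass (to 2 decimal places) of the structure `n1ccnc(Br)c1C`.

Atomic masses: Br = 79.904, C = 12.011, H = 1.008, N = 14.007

Molecular formula: C5H5BrN2.
M = 1×79.904 + 5×12.011 + 5×1.008 + 2×14.007 = 173.01 g/mol.

173.01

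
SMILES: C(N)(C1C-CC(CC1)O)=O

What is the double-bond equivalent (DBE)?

Molecular formula from the SMILES: C7H13NO2.
DoU = (2C + 2 + N − H − X)/2 = (2·7 + 2 + 1 − 13 − 0)/2 = 4/2 = 2.
(Structurally: 1 ring(s) + 1 π bond(s) = 2.)

2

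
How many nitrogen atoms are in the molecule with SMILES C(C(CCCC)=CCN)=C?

1

The symbol for nitrogen appears 1 time in the SMILES.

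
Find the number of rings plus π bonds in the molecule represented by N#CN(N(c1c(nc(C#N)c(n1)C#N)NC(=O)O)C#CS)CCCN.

Molecular formula from the SMILES: C13H11N9O2S.
DoU = (2C + 2 + N − H − X)/2 = (2·13 + 2 + 9 − 11 − 0)/2 = 26/2 = 13.
(Structurally: 1 ring(s) + 12 π bond(s) = 13.)

13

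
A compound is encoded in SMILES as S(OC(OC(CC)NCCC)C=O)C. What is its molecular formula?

Heavy atoms from the SMILES: 9 C, 1 N, 3 O, 1 S.
Implicit hydrogens by atom environment:
  3 × C: 3 H each → 9
  3 × C: 2 H each → 6
  3 × C: 1 H each → 3
  3 × O: no H
  1 × N: 1 H
  1 × S: no H
  Total hydrogens = 19.
Molecular formula: C9H19NO3S

C9H19NO3S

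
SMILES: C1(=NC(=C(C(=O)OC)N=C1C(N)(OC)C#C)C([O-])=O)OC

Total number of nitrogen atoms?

The symbol for nitrogen appears 3 times in the SMILES.

3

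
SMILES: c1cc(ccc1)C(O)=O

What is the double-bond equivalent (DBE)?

Molecular formula from the SMILES: C7H6O2.
DoU = (2C + 2 + N − H − X)/2 = (2·7 + 2 + 0 − 6 − 0)/2 = 10/2 = 5.
(Structurally: 1 ring(s) + 4 π bond(s) = 5.)

5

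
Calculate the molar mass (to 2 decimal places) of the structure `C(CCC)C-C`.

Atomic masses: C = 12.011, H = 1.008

86.18

Molecular formula: C6H14.
M = 6×12.011 + 14×1.008 = 86.18 g/mol.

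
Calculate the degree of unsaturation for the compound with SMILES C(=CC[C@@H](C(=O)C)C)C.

2

Molecular formula from the SMILES: C8H14O.
DoU = (2C + 2 + N − H − X)/2 = (2·8 + 2 + 0 − 14 − 0)/2 = 4/2 = 2.
(Structurally: 0 ring(s) + 2 π bond(s) = 2.)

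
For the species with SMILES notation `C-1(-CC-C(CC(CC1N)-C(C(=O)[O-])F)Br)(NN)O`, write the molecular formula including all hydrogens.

C10H18BrFN3O3-

Heavy atoms from the SMILES: 1 Br, 10 C, 1 F, 3 N, 3 O.
Implicit hydrogens by atom environment:
  4 × C: 2 H each → 8
  4 × C: 1 H each → 4
  2 × C: no H
  2 × N: 2 H each → 4
  1 × Br: no H
  1 × F: no H
  1 × N: 1 H
  1 × O: 1 H
  1 × O: no H
  1 × O (charge -1): no H
  Total hydrogens = 18.
Net charge -1.
Molecular formula: C10H18BrFN3O3-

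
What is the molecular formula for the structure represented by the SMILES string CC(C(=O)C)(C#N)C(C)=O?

Heavy atoms from the SMILES: 7 C, 1 N, 2 O.
Implicit hydrogens by atom environment:
  4 × C: no H
  3 × C: 3 H each → 9
  2 × O: no H
  1 × N: no H
  Total hydrogens = 9.
Molecular formula: C7H9NO2

C7H9NO2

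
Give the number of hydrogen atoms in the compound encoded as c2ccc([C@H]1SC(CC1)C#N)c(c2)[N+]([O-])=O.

Hydrogens are implicit in SMILES; fill each atom to its normal valence:
  4 × C (aromatic): 1 H each → 4
  2 × C: 2 H each → 4
  2 × C: 1 H each → 2
  2 × C (aromatic): no H
  1 × C: no H
  1 × N: no H
  1 × N (charge +1): no H
  1 × O: no H
  1 × O (charge -1): no H
  1 × S: no H
  Total hydrogens = 10.

10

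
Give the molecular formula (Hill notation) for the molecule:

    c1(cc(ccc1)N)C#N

C7H6N2

Heavy atoms from the SMILES: 7 C, 2 N.
Implicit hydrogens by atom environment:
  4 × C (aromatic): 1 H each → 4
  2 × C (aromatic): no H
  1 × C: no H
  1 × N: 2 H
  1 × N: no H
  Total hydrogens = 6.
Molecular formula: C7H6N2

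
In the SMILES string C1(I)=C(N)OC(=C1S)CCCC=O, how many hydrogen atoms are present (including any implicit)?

10

Hydrogens are implicit in SMILES; fill each atom to its normal valence:
  4 × C (aromatic): no H
  3 × C: 2 H each → 6
  1 × C: 1 H
  1 × I: no H
  1 × N: 2 H
  1 × O (aromatic): no H
  1 × O: no H
  1 × S: 1 H
  Total hydrogens = 10.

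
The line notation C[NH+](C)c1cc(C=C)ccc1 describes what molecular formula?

Heavy atoms from the SMILES: 10 C, 1 N.
Implicit hydrogens by atom environment:
  4 × C (aromatic): 1 H each → 4
  2 × C: 3 H each → 6
  2 × C (aromatic): no H
  1 × C: 2 H
  1 × C: 1 H
  1 × N (charge +1): 1 H
  Total hydrogens = 14.
Net charge +1.
Molecular formula: C10H14N+

C10H14N+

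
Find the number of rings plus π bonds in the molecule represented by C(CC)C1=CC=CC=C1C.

Molecular formula from the SMILES: C10H14.
DoU = (2C + 2 + N − H − X)/2 = (2·10 + 2 + 0 − 14 − 0)/2 = 8/2 = 4.
(Structurally: 1 ring(s) + 3 π bond(s) = 4.)

4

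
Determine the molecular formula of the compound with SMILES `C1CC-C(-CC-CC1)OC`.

Heavy atoms from the SMILES: 9 C, 1 O.
Implicit hydrogens by atom environment:
  7 × C: 2 H each → 14
  1 × C: 3 H
  1 × C: 1 H
  1 × O: no H
  Total hydrogens = 18.
Molecular formula: C9H18O

C9H18O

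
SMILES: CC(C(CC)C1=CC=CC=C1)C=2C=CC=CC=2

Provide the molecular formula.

Heavy atoms from the SMILES: 17 C.
Implicit hydrogens by atom environment:
  10 × C (aromatic): 1 H each → 10
  2 × C: 3 H each → 6
  2 × C: 1 H each → 2
  2 × C (aromatic): no H
  1 × C: 2 H
  Total hydrogens = 20.
Molecular formula: C17H20

C17H20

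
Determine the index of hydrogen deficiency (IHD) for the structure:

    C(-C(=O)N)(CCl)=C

2

Molecular formula from the SMILES: C4H6ClNO.
DoU = (2C + 2 + N − H − X)/2 = (2·4 + 2 + 1 − 6 − 1)/2 = 4/2 = 2.
(Structurally: 0 ring(s) + 2 π bond(s) = 2.)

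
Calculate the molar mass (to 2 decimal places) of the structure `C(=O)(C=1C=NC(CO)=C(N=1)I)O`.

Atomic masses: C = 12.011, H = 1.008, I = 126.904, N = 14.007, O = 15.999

280.02

Molecular formula: C6H5IN2O3.
M = 6×12.011 + 5×1.008 + 1×126.904 + 2×14.007 + 3×15.999 = 280.02 g/mol.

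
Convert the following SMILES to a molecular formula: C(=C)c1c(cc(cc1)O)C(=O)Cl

Heavy atoms from the SMILES: 9 C, 1 Cl, 2 O.
Implicit hydrogens by atom environment:
  3 × C (aromatic): 1 H each → 3
  3 × C (aromatic): no H
  1 × C: 2 H
  1 × C: 1 H
  1 × C: no H
  1 × Cl: no H
  1 × O: 1 H
  1 × O: no H
  Total hydrogens = 7.
Molecular formula: C9H7ClO2

C9H7ClO2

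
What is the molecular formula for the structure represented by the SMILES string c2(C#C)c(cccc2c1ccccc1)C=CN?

Heavy atoms from the SMILES: 16 C, 1 N.
Implicit hydrogens by atom environment:
  8 × C (aromatic): 1 H each → 8
  4 × C (aromatic): no H
  3 × C: 1 H each → 3
  1 × C: no H
  1 × N: 2 H
  Total hydrogens = 13.
Molecular formula: C16H13N

C16H13N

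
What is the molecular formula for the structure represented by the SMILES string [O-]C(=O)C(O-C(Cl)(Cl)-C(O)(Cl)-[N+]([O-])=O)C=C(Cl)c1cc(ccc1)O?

Heavy atoms from the SMILES: 12 C, 4 Cl, 1 N, 7 O.
Implicit hydrogens by atom environment:
  4 × C (aromatic): 1 H each → 4
  4 × C: no H
  4 × Cl: no H
  3 × O: no H
  2 × C: 1 H each → 2
  2 × C (aromatic): no H
  2 × O: 1 H each → 2
  2 × O (charge -1): no H
  1 × N (charge +1): no H
  Total hydrogens = 8.
Net charge -1.
Molecular formula: C12H8Cl4NO7-

C12H8Cl4NO7-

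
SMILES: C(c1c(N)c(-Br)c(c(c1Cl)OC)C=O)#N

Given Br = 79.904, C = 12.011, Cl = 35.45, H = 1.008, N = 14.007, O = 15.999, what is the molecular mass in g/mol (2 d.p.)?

Molecular formula: C9H6BrClN2O2.
M = 1×79.904 + 9×12.011 + 1×35.45 + 6×1.008 + 2×14.007 + 2×15.999 = 289.51 g/mol.

289.51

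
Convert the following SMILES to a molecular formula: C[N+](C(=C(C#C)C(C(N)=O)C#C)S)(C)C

Heavy atoms from the SMILES: 11 C, 2 N, 1 O, 1 S.
Implicit hydrogens by atom environment:
  5 × C: no H
  3 × C: 3 H each → 9
  3 × C: 1 H each → 3
  1 × N: 2 H
  1 × N (charge +1): no H
  1 × O: no H
  1 × S: 1 H
  Total hydrogens = 15.
Net charge +1.
Molecular formula: C11H15N2OS+

C11H15N2OS+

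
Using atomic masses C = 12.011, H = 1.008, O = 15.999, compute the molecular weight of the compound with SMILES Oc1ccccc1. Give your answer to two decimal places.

94.11

Molecular formula: C6H6O.
M = 6×12.011 + 6×1.008 + 1×15.999 = 94.11 g/mol.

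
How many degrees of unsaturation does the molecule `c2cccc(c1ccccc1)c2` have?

8

Molecular formula from the SMILES: C12H10.
DoU = (2C + 2 + N − H − X)/2 = (2·12 + 2 + 0 − 10 − 0)/2 = 16/2 = 8.
(Structurally: 2 ring(s) + 6 π bond(s) = 8.)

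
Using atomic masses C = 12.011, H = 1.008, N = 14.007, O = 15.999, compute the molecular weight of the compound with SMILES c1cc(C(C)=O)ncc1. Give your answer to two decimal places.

Molecular formula: C7H7NO.
M = 7×12.011 + 7×1.008 + 1×14.007 + 1×15.999 = 121.14 g/mol.

121.14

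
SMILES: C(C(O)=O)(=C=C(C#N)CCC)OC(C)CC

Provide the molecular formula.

Heavy atoms from the SMILES: 12 C, 1 N, 3 O.
Implicit hydrogens by atom environment:
  5 × C: no H
  3 × C: 3 H each → 9
  3 × C: 2 H each → 6
  2 × O: no H
  1 × C: 1 H
  1 × N: no H
  1 × O: 1 H
  Total hydrogens = 17.
Molecular formula: C12H17NO3

C12H17NO3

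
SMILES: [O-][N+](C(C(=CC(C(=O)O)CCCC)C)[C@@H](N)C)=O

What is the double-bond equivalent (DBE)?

3

Molecular formula from the SMILES: C12H22N2O4.
DoU = (2C + 2 + N − H − X)/2 = (2·12 + 2 + 2 − 22 − 0)/2 = 6/2 = 3.
(Structurally: 0 ring(s) + 3 π bond(s) = 3.)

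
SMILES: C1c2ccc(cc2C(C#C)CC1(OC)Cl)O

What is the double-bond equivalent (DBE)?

Molecular formula from the SMILES: C13H13ClO2.
DoU = (2C + 2 + N − H − X)/2 = (2·13 + 2 + 0 − 13 − 1)/2 = 14/2 = 7.
(Structurally: 2 ring(s) + 5 π bond(s) = 7.)

7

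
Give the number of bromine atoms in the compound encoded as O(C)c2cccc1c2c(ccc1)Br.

1

The symbol for bromine appears 1 time in the SMILES.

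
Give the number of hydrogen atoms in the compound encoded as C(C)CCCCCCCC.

Hydrogens are implicit in SMILES; fill each atom to its normal valence:
  8 × C: 2 H each → 16
  2 × C: 3 H each → 6
  Total hydrogens = 22.

22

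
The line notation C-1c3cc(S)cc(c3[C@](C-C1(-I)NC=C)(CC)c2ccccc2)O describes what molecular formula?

Heavy atoms from the SMILES: 20 C, 1 I, 1 N, 1 O, 1 S.
Implicit hydrogens by atom environment:
  7 × C (aromatic): 1 H each → 7
  5 × C (aromatic): no H
  4 × C: 2 H each → 8
  2 × C: no H
  1 × C: 3 H
  1 × C: 1 H
  1 × I: no H
  1 × N: 1 H
  1 × O: 1 H
  1 × S: 1 H
  Total hydrogens = 22.
Molecular formula: C20H22INOS

C20H22INOS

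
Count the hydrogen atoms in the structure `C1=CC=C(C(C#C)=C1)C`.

8

Hydrogens are implicit in SMILES; fill each atom to its normal valence:
  4 × C (aromatic): 1 H each → 4
  2 × C (aromatic): no H
  1 × C: 3 H
  1 × C: 1 H
  1 × C: no H
  Total hydrogens = 8.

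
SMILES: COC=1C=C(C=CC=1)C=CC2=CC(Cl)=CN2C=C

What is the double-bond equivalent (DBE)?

Molecular formula from the SMILES: C15H14ClNO.
DoU = (2C + 2 + N − H − X)/2 = (2·15 + 2 + 1 − 14 − 1)/2 = 18/2 = 9.
(Structurally: 2 ring(s) + 7 π bond(s) = 9.)

9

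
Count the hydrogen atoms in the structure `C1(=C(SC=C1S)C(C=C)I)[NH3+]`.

9

Hydrogens are implicit in SMILES; fill each atom to its normal valence:
  3 × C (aromatic): no H
  2 × C: 1 H each → 2
  1 × C: 2 H
  1 × C (aromatic): 1 H
  1 × I: no H
  1 × N (charge +1): 3 H
  1 × S: 1 H
  1 × S (aromatic): no H
  Total hydrogens = 9.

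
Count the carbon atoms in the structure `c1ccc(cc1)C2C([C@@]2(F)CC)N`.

11

The symbol for carbon appears 11 times in the SMILES. Lowercase c denotes aromatic carbon and counts toward C.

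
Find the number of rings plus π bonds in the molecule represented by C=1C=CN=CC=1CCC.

4

Molecular formula from the SMILES: C8H11N.
DoU = (2C + 2 + N − H − X)/2 = (2·8 + 2 + 1 − 11 − 0)/2 = 8/2 = 4.
(Structurally: 1 ring(s) + 3 π bond(s) = 4.)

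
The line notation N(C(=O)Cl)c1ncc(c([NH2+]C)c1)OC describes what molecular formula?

C8H11ClN3O2+

Heavy atoms from the SMILES: 8 C, 1 Cl, 3 N, 2 O.
Implicit hydrogens by atom environment:
  3 × C (aromatic): no H
  2 × C: 3 H each → 6
  2 × C (aromatic): 1 H each → 2
  2 × O: no H
  1 × C: no H
  1 × Cl: no H
  1 × N (charge +1): 2 H
  1 × N: 1 H
  1 × N (aromatic): no H
  Total hydrogens = 11.
Net charge +1.
Molecular formula: C8H11ClN3O2+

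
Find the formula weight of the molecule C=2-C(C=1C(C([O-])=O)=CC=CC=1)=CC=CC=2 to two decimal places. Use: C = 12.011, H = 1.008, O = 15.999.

Molecular formula: C13H9O2-.
M = 13×12.011 + 9×1.008 + 2×15.999 = 197.21 g/mol.

197.21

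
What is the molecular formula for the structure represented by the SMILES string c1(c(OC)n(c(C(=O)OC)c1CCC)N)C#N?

C11H15N3O3

Heavy atoms from the SMILES: 11 C, 3 N, 3 O.
Implicit hydrogens by atom environment:
  4 × C (aromatic): no H
  3 × C: 3 H each → 9
  3 × O: no H
  2 × C: 2 H each → 4
  2 × C: no H
  1 × N: 2 H
  1 × N (aromatic): no H
  1 × N: no H
  Total hydrogens = 15.
Molecular formula: C11H15N3O3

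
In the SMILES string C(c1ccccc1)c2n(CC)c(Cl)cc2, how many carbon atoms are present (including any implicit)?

The symbol for carbon appears 13 times in the SMILES. Lowercase c denotes aromatic carbon and counts toward C.

13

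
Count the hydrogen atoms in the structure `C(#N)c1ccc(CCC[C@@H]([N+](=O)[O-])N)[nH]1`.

12

Hydrogens are implicit in SMILES; fill each atom to its normal valence:
  3 × C: 2 H each → 6
  2 × C (aromatic): 1 H each → 2
  2 × C (aromatic): no H
  1 × C: 1 H
  1 × C: no H
  1 × N: 2 H
  1 × N (aromatic): 1 H
  1 × N: no H
  1 × N (charge +1): no H
  1 × O: no H
  1 × O (charge -1): no H
  Total hydrogens = 12.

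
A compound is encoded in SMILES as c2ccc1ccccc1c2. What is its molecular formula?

C10H8

Heavy atoms from the SMILES: 10 C.
Implicit hydrogens by atom environment:
  8 × C (aromatic): 1 H each → 8
  2 × C (aromatic): no H
  Total hydrogens = 8.
Molecular formula: C10H8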